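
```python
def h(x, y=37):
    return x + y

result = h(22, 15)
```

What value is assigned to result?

Step 1: h(22, 15) overrides default y with 15.
Step 2: Returns 22 + 15 = 37.
Step 3: result = 37

The answer is 37.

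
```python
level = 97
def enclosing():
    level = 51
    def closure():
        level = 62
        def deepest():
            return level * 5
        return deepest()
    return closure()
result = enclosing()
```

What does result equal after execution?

Step 1: deepest() looks up level through LEGB: not local, finds level = 62 in enclosing closure().
Step 2: Returns 62 * 5 = 310.
Step 3: result = 310

The answer is 310.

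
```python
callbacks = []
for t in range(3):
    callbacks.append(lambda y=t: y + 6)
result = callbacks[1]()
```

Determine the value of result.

Step 1: Default argument y=t captures t's value at definition time.
Step 2: callbacks[1] was defined when t = 1, so y defaults to 1.
Step 3: result = 1 + 6 = 7 (default arg fixes the late binding issue)

The answer is 7.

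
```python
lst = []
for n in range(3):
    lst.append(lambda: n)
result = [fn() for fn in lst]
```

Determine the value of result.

Step 1: All 3 lambdas share the same variable n.
Step 2: After the loop, n = 2.
Step 3: Each call returns 2. result = [2, 2, 2]

The answer is [2, 2, 2].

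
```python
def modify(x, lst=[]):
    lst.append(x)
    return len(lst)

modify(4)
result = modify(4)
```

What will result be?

Step 1: Mutable default list persists between calls.
Step 2: First call: lst = [4], len = 1. Second call: lst = [4, 4], len = 2.
Step 3: result = 2

The answer is 2.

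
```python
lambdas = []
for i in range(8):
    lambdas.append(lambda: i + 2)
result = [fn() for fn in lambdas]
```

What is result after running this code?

Step 1: All lambdas capture i by reference. After the loop, i = 7.
Step 2: Each call returns 7 + 2 = 9.
Step 3: result = [9, 9, 9, 9, 9, 9, 9, 9]

The answer is [9, 9, 9, 9, 9, 9, 9, 9].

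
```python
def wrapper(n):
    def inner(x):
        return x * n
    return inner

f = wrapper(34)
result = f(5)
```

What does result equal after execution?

Step 1: wrapper(34) creates a closure capturing n = 34.
Step 2: f(5) computes 5 * 34 = 170.
Step 3: result = 170

The answer is 170.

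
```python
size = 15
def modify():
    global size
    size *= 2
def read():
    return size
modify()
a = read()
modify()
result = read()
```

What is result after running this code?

Step 1: size = 15.
Step 2: First modify(): size = 15 * 2 = 30.
Step 3: Second modify(): size = 30 * 2 = 60.
Step 4: read() returns 60

The answer is 60.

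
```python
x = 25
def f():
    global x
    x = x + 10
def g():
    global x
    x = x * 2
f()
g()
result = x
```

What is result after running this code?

Step 1: x = 25.
Step 2: f() adds 10: x = 25 + 10 = 35.
Step 3: g() doubles: x = 35 * 2 = 70.
Step 4: result = 70

The answer is 70.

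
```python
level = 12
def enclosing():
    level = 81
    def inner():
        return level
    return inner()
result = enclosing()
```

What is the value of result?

Step 1: level = 12 globally, but enclosing() defines level = 81 locally.
Step 2: inner() looks up level. Not in local scope, so checks enclosing scope (enclosing) and finds level = 81.
Step 3: result = 81

The answer is 81.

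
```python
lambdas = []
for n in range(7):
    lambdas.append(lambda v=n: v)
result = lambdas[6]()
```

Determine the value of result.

Step 1: Default argument v=n captures n's value at each iteration.
Step 2: lambdas[6] captured v = 6 when n was 6.
Step 3: result = 6

The answer is 6.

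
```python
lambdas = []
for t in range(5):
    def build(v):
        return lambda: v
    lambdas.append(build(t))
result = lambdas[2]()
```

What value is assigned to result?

Step 1: build(t) creates a new scope capturing v = t at call time.
Step 2: lambdas[2] = build(2), so its lambda captures v = 2.
Step 3: result = 2 (closure factory fixes late binding)

The answer is 2.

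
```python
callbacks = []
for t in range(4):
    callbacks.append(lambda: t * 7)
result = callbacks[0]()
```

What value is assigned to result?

Step 1: All lambdas reference the same variable t (late binding).
Step 2: After the loop, t = 3. Every lambda returns t * 7.
Step 3: callbacks[0]() = 3 * 7 = 21

The answer is 21.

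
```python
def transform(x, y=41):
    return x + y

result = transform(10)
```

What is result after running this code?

Step 1: transform(10) uses default y = 41.
Step 2: Returns 10 + 41 = 51.
Step 3: result = 51

The answer is 51.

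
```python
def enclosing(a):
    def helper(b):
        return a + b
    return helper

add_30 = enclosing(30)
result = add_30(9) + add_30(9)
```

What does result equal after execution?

Step 1: add_30 captures a = 30.
Step 2: add_30(9) = 30 + 9 = 39, called twice.
Step 3: result = 39 + 39 = 78

The answer is 78.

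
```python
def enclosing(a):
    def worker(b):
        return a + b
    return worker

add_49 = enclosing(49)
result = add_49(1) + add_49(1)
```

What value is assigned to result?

Step 1: add_49 captures a = 49.
Step 2: add_49(1) = 49 + 1 = 50, called twice.
Step 3: result = 50 + 50 = 100

The answer is 100.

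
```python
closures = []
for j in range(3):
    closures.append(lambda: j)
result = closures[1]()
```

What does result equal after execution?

Step 1: The loop creates 3 lambdas, all referencing the same variable j.
Step 2: After the loop, j = 2 (final value).
Step 3: closures[1]() looks up j at call time and finds 2. This is the late binding gotcha. result = 2

The answer is 2.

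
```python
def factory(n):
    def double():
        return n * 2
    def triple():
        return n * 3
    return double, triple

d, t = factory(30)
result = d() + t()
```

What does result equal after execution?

Step 1: Both closures capture the same n = 30.
Step 2: d() = 30 * 2 = 60, t() = 30 * 3 = 90.
Step 3: result = 60 + 90 = 150

The answer is 150.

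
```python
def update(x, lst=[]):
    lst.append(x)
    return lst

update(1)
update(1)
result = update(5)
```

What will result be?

Step 1: Mutable default argument gotcha! The list [] is created once.
Step 2: Each call appends to the SAME list: [1], [1, 1], [1, 1, 5].
Step 3: result = [1, 1, 5]

The answer is [1, 1, 5].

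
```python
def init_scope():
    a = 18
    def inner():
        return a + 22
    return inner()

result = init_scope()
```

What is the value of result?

Step 1: init_scope() defines a = 18.
Step 2: inner() reads a = 18 from enclosing scope, returns 18 + 22 = 40.
Step 3: result = 40

The answer is 40.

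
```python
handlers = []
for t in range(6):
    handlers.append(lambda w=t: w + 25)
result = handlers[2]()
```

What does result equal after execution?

Step 1: Default argument w=t captures t's value at definition time.
Step 2: handlers[2] was defined when t = 2, so w defaults to 2.
Step 3: result = 2 + 25 = 27 (default arg fixes the late binding issue)

The answer is 27.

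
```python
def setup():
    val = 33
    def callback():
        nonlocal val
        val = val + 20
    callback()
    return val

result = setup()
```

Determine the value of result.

Step 1: setup() sets val = 33.
Step 2: callback() uses nonlocal to modify val in setup's scope: val = 33 + 20 = 53.
Step 3: setup() returns the modified val = 53

The answer is 53.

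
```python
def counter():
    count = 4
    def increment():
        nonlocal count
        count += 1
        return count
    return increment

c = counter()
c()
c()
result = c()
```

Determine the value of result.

Step 1: counter() creates closure with count = 4.
Step 2: Each c() call increments count via nonlocal. After 3 calls: 4 + 3 = 7.
Step 3: result = 7

The answer is 7.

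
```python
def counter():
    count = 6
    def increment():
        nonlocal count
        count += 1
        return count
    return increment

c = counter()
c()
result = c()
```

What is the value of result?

Step 1: counter() creates closure with count = 6.
Step 2: Each c() call increments count via nonlocal. After 2 calls: 6 + 2 = 8.
Step 3: result = 8

The answer is 8.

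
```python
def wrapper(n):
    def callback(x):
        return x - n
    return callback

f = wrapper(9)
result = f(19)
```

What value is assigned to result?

Step 1: wrapper(9) creates a closure capturing n = 9.
Step 2: f(19) computes 19 - 9 = 10.
Step 3: result = 10

The answer is 10.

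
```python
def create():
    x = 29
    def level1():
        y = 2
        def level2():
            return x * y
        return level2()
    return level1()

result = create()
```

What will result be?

Step 1: x = 29 in create. y = 2 in level1.
Step 2: level2() reads x = 29 and y = 2 from enclosing scopes.
Step 3: result = 29 * 2 = 58

The answer is 58.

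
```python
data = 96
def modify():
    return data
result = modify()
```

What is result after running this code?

Step 1: data = 96 is defined in the global scope.
Step 2: modify() looks up data. No local data exists, so Python checks the global scope via LEGB rule and finds data = 96.
Step 3: result = 96

The answer is 96.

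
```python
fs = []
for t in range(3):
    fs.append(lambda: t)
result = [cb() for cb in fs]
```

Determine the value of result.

Step 1: All 3 lambdas share the same variable t.
Step 2: After the loop, t = 2.
Step 3: Each call returns 2. result = [2, 2, 2]

The answer is [2, 2, 2].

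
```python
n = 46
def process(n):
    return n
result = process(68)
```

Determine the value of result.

Step 1: Global n = 46.
Step 2: process(68) takes parameter n = 68, which shadows the global.
Step 3: result = 68

The answer is 68.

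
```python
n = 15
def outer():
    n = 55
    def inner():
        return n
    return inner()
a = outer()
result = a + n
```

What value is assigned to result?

Step 1: outer() has local n = 55. inner() reads from enclosing.
Step 2: outer() returns 55. Global n = 15 unchanged.
Step 3: result = 55 + 15 = 70

The answer is 70.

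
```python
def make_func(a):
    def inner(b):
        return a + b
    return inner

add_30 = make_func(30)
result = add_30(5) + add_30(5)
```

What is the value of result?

Step 1: add_30 captures a = 30.
Step 2: add_30(5) = 30 + 5 = 35, called twice.
Step 3: result = 35 + 35 = 70

The answer is 70.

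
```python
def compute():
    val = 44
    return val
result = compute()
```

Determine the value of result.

Step 1: compute() defines val = 44 in its local scope.
Step 2: return val finds the local variable val = 44.
Step 3: result = 44

The answer is 44.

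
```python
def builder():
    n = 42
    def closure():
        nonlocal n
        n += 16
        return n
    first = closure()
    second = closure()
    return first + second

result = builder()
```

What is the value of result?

Step 1: n starts at 42.
Step 2: First call: n = 42 + 16 = 58, returns 58.
Step 3: Second call: n = 58 + 16 = 74, returns 74.
Step 4: result = 58 + 74 = 132

The answer is 132.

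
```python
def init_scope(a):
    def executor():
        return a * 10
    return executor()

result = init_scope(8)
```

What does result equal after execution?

Step 1: init_scope(8) binds parameter a = 8.
Step 2: executor() accesses a = 8 from enclosing scope.
Step 3: result = 8 * 10 = 80

The answer is 80.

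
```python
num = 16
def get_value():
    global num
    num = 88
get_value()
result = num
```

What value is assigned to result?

Step 1: num = 16 globally.
Step 2: get_value() declares global num and sets it to 88.
Step 3: After get_value(), global num = 88. result = 88

The answer is 88.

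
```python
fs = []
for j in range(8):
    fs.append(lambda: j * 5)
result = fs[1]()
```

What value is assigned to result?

Step 1: All lambdas reference the same variable j (late binding).
Step 2: After the loop, j = 7. Every lambda returns j * 5.
Step 3: fs[1]() = 7 * 5 = 35

The answer is 35.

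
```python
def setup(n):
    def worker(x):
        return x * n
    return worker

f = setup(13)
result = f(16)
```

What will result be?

Step 1: setup(13) creates a closure capturing n = 13.
Step 2: f(16) computes 16 * 13 = 208.
Step 3: result = 208

The answer is 208.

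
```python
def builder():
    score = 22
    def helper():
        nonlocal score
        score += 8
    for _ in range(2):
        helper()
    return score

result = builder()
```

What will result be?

Step 1: score = 22.
Step 2: helper() is called 2 times in a loop, each adding 8 via nonlocal.
Step 3: score = 22 + 8 * 2 = 38

The answer is 38.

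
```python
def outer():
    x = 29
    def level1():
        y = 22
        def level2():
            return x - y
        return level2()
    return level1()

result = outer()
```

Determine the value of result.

Step 1: x = 29 in outer. y = 22 in level1.
Step 2: level2() reads x = 29 and y = 22 from enclosing scopes.
Step 3: result = 29 - 22 = 7

The answer is 7.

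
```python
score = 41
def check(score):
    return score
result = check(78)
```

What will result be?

Step 1: Global score = 41.
Step 2: check(78) takes parameter score = 78, which shadows the global.
Step 3: result = 78

The answer is 78.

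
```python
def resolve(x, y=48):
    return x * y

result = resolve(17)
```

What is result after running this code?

Step 1: resolve(17) uses default y = 48.
Step 2: Returns 17 * 48 = 816.
Step 3: result = 816

The answer is 816.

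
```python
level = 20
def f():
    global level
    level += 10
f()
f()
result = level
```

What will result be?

Step 1: level = 20.
Step 2: First f(): level = 20 + 10 = 30.
Step 3: Second f(): level = 30 + 10 = 40. result = 40

The answer is 40.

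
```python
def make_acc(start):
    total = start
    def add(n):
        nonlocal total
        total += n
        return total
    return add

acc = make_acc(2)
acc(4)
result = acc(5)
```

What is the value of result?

Step 1: make_acc(2) creates closure with total = 2.
Step 2: First acc(4): total = 2 + 4 = 6.
Step 3: Second acc(5): total = 6 + 5 = 11. result = 11

The answer is 11.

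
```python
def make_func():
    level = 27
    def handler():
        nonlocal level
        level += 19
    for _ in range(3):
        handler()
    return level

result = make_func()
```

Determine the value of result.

Step 1: level = 27.
Step 2: handler() is called 3 times in a loop, each adding 19 via nonlocal.
Step 3: level = 27 + 19 * 3 = 84

The answer is 84.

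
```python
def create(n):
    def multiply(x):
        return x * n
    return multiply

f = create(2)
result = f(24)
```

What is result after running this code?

Step 1: create(2) returns multiply closure with n = 2.
Step 2: f(24) computes 24 * 2 = 48.
Step 3: result = 48

The answer is 48.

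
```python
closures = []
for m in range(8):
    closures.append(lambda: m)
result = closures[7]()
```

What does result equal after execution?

Step 1: The loop creates 8 lambdas, all referencing the same variable m.
Step 2: After the loop, m = 7 (final value).
Step 3: closures[7]() looks up m at call time and finds 7. This is the late binding gotcha. result = 7

The answer is 7.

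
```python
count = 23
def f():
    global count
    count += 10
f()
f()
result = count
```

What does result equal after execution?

Step 1: count = 23.
Step 2: First f(): count = 23 + 10 = 33.
Step 3: Second f(): count = 33 + 10 = 43. result = 43

The answer is 43.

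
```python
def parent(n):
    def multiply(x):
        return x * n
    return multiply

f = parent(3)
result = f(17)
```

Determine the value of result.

Step 1: parent(3) returns multiply closure with n = 3.
Step 2: f(17) computes 17 * 3 = 51.
Step 3: result = 51

The answer is 51.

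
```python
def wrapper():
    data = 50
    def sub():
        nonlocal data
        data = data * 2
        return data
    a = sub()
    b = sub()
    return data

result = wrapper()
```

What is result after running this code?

Step 1: data starts at 50.
Step 2: First sub(): data = 50 * 2 = 100.
Step 3: Second sub(): data = 100 * 2 = 200.
Step 4: result = 200

The answer is 200.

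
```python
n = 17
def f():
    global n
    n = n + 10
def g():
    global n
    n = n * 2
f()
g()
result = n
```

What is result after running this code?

Step 1: n = 17.
Step 2: f() adds 10: n = 17 + 10 = 27.
Step 3: g() doubles: n = 27 * 2 = 54.
Step 4: result = 54

The answer is 54.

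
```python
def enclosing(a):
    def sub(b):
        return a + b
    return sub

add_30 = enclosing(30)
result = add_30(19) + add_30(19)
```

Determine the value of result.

Step 1: add_30 captures a = 30.
Step 2: add_30(19) = 30 + 19 = 49, called twice.
Step 3: result = 49 + 49 = 98

The answer is 98.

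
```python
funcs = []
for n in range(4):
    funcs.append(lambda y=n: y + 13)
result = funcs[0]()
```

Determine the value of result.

Step 1: Default argument y=n captures n's value at definition time.
Step 2: funcs[0] was defined when n = 0, so y defaults to 0.
Step 3: result = 0 + 13 = 13 (default arg fixes the late binding issue)

The answer is 13.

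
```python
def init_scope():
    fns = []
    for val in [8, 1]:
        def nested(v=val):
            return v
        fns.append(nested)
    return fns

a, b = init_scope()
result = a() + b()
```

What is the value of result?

Step 1: Default argument v=val captures val at each iteration.
Step 2: a() returns 8 (captured at first iteration), b() returns 1 (captured at second).
Step 3: result = 8 + 1 = 9

The answer is 9.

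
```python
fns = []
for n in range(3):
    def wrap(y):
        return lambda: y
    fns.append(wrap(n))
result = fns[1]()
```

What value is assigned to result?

Step 1: wrap(n) creates a new scope capturing y = n at call time.
Step 2: fns[1] = wrap(1), so its lambda captures y = 1.
Step 3: result = 1 (closure factory fixes late binding)

The answer is 1.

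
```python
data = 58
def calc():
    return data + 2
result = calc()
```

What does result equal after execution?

Step 1: data = 58 is defined globally.
Step 2: calc() looks up data from global scope = 58, then computes 58 + 2 = 60.
Step 3: result = 60

The answer is 60.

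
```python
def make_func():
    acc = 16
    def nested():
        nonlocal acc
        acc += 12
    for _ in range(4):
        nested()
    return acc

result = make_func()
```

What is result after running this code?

Step 1: acc = 16.
Step 2: nested() is called 4 times in a loop, each adding 12 via nonlocal.
Step 3: acc = 16 + 12 * 4 = 64

The answer is 64.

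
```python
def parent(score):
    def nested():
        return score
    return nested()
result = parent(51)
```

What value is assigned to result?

Step 1: parent(51) binds parameter score = 51.
Step 2: nested() looks up score in enclosing scope and finds the parameter score = 51.
Step 3: result = 51

The answer is 51.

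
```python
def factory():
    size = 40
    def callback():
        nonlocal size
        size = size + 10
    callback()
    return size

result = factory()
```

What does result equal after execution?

Step 1: factory() sets size = 40.
Step 2: callback() uses nonlocal to modify size in factory's scope: size = 40 + 10 = 50.
Step 3: factory() returns the modified size = 50

The answer is 50.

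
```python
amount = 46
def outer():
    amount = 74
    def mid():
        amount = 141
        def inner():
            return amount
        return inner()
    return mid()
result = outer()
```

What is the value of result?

Step 1: Three levels of shadowing: global 46, outer 74, mid 141.
Step 2: inner() finds amount = 141 in enclosing mid() scope.
Step 3: result = 141

The answer is 141.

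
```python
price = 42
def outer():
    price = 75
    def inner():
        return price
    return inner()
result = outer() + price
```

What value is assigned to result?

Step 1: Global price = 42. outer() shadows with price = 75.
Step 2: inner() returns enclosing price = 75. outer() = 75.
Step 3: result = 75 + global price (42) = 117

The answer is 117.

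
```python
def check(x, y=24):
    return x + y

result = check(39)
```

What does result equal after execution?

Step 1: check(39) uses default y = 24.
Step 2: Returns 39 + 24 = 63.
Step 3: result = 63

The answer is 63.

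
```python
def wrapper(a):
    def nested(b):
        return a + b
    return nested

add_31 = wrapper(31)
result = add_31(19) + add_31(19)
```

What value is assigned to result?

Step 1: add_31 captures a = 31.
Step 2: add_31(19) = 31 + 19 = 50, called twice.
Step 3: result = 50 + 50 = 100

The answer is 100.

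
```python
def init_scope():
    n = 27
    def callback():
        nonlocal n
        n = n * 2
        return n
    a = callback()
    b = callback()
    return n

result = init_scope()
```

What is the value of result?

Step 1: n starts at 27.
Step 2: First callback(): n = 27 * 2 = 54.
Step 3: Second callback(): n = 54 * 2 = 108.
Step 4: result = 108

The answer is 108.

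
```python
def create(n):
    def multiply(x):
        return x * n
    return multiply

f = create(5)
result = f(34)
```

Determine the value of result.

Step 1: create(5) returns multiply closure with n = 5.
Step 2: f(34) computes 34 * 5 = 170.
Step 3: result = 170

The answer is 170.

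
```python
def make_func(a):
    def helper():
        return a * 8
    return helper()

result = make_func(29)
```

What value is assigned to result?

Step 1: make_func(29) binds parameter a = 29.
Step 2: helper() accesses a = 29 from enclosing scope.
Step 3: result = 29 * 8 = 232

The answer is 232.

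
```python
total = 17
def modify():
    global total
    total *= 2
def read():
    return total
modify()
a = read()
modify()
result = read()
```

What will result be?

Step 1: total = 17.
Step 2: First modify(): total = 17 * 2 = 34.
Step 3: Second modify(): total = 34 * 2 = 68.
Step 4: read() returns 68

The answer is 68.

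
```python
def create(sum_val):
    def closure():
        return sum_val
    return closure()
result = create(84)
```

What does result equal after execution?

Step 1: create(84) binds parameter sum_val = 84.
Step 2: closure() looks up sum_val in enclosing scope and finds the parameter sum_val = 84.
Step 3: result = 84

The answer is 84.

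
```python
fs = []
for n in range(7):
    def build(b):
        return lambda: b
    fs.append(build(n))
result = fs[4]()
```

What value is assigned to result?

Step 1: build(n) creates a new scope capturing b = n at call time.
Step 2: fs[4] = build(4), so its lambda captures b = 4.
Step 3: result = 4 (closure factory fixes late binding)

The answer is 4.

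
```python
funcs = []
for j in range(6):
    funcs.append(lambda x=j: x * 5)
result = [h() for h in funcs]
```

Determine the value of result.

Step 1: Default arg x=j captures j at each iteration.
Step 2: funcs[k] has x defaulting to k, returns k * 5.
Step 3: result = [0, 5, 10, 15, 20, 25]

The answer is [0, 5, 10, 15, 20, 25].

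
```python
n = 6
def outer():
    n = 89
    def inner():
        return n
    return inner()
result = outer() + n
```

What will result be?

Step 1: Global n = 6. outer() shadows with n = 89.
Step 2: inner() returns enclosing n = 89. outer() = 89.
Step 3: result = 89 + global n (6) = 95

The answer is 95.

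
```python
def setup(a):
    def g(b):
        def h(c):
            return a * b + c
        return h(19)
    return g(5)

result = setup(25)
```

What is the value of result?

Step 1: a = 25, b = 5, c = 19.
Step 2: h() computes a * b + c = 25 * 5 + 19 = 144.
Step 3: result = 144

The answer is 144.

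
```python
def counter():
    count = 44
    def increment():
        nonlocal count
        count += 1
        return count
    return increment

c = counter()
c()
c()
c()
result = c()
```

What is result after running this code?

Step 1: counter() creates closure with count = 44.
Step 2: Each c() call increments count via nonlocal. After 4 calls: 44 + 4 = 48.
Step 3: result = 48

The answer is 48.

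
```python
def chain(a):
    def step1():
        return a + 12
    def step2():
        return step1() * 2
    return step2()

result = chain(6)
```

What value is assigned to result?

Step 1: chain(6) captures a = 6.
Step 2: step2() calls step1() which returns 6 + 12 = 18.
Step 3: step2() returns 18 * 2 = 36

The answer is 36.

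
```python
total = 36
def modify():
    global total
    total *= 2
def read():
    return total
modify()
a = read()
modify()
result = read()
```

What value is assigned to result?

Step 1: total = 36.
Step 2: First modify(): total = 36 * 2 = 72.
Step 3: Second modify(): total = 72 * 2 = 144.
Step 4: read() returns 144

The answer is 144.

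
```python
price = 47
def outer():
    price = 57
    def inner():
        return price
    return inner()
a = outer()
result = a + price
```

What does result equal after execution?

Step 1: outer() has local price = 57. inner() reads from enclosing.
Step 2: outer() returns 57. Global price = 47 unchanged.
Step 3: result = 57 + 47 = 104

The answer is 104.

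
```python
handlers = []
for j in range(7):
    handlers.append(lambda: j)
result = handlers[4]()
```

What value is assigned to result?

Step 1: The loop creates 7 lambdas, all referencing the same variable j.
Step 2: After the loop, j = 6 (final value).
Step 3: handlers[4]() looks up j at call time and finds 6. This is the late binding gotcha. result = 6

The answer is 6.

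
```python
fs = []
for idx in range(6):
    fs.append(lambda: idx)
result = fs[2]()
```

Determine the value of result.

Step 1: The loop creates 6 lambdas, all referencing the same variable idx.
Step 2: After the loop, idx = 5 (final value).
Step 3: fs[2]() looks up idx at call time and finds 5. This is the late binding gotcha. result = 5

The answer is 5.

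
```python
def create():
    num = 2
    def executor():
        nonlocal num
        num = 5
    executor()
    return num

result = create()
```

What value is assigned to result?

Step 1: create() sets num = 2.
Step 2: executor() uses nonlocal to reassign num = 5.
Step 3: result = 5

The answer is 5.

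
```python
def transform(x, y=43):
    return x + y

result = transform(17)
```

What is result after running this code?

Step 1: transform(17) uses default y = 43.
Step 2: Returns 17 + 43 = 60.
Step 3: result = 60

The answer is 60.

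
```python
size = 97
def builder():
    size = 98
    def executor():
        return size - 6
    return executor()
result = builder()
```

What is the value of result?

Step 1: builder() shadows global size with size = 98.
Step 2: executor() finds size = 98 in enclosing scope, computes 98 - 6 = 92.
Step 3: result = 92

The answer is 92.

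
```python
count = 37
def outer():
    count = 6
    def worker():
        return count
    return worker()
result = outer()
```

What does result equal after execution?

Step 1: count = 37 globally, but outer() defines count = 6 locally.
Step 2: worker() looks up count. Not in local scope, so checks enclosing scope (outer) and finds count = 6.
Step 3: result = 6

The answer is 6.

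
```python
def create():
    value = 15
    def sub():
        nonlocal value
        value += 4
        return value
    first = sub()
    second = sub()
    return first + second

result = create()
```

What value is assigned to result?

Step 1: value starts at 15.
Step 2: First call: value = 15 + 4 = 19, returns 19.
Step 3: Second call: value = 19 + 4 = 23, returns 23.
Step 4: result = 19 + 23 = 42

The answer is 42.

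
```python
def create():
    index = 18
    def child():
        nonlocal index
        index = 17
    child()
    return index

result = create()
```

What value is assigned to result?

Step 1: create() sets index = 18.
Step 2: child() uses nonlocal to reassign index = 17.
Step 3: result = 17

The answer is 17.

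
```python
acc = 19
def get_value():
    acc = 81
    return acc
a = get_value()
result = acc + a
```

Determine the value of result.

Step 1: Global acc = 19. get_value() returns local acc = 81.
Step 2: a = 81. Global acc still = 19.
Step 3: result = 19 + 81 = 100

The answer is 100.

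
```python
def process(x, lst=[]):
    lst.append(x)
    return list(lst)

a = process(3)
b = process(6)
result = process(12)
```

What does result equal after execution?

Step 1: Default list is shared. list() creates copies for return values.
Step 2: Internal list grows: [3] -> [3, 6] -> [3, 6, 12].
Step 3: result = [3, 6, 12]

The answer is [3, 6, 12].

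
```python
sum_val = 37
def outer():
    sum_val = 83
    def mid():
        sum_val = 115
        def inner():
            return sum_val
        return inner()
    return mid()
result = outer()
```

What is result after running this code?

Step 1: Three levels of shadowing: global 37, outer 83, mid 115.
Step 2: inner() finds sum_val = 115 in enclosing mid() scope.
Step 3: result = 115

The answer is 115.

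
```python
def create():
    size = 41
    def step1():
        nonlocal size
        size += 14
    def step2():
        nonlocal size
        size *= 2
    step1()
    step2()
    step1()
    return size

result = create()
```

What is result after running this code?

Step 1: size = 41.
Step 2: step1(): size = 41 + 14 = 55.
Step 3: step2(): size = 55 * 2 = 110.
Step 4: step1(): size = 110 + 14 = 124. result = 124

The answer is 124.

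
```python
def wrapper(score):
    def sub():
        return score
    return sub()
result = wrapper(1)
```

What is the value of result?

Step 1: wrapper(1) binds parameter score = 1.
Step 2: sub() looks up score in enclosing scope and finds the parameter score = 1.
Step 3: result = 1

The answer is 1.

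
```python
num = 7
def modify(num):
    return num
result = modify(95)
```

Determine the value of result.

Step 1: Global num = 7.
Step 2: modify(95) takes parameter num = 95, which shadows the global.
Step 3: result = 95

The answer is 95.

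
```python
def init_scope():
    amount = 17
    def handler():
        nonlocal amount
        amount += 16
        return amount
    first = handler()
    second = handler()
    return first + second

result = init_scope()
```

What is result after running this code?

Step 1: amount starts at 17.
Step 2: First call: amount = 17 + 16 = 33, returns 33.
Step 3: Second call: amount = 33 + 16 = 49, returns 49.
Step 4: result = 33 + 49 = 82

The answer is 82.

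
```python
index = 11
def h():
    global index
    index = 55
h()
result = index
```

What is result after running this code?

Step 1: index = 11 globally.
Step 2: h() declares global index and sets it to 55.
Step 3: After h(), global index = 55. result = 55

The answer is 55.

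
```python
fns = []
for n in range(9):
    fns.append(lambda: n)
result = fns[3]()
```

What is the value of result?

Step 1: The loop creates 9 lambdas, all referencing the same variable n.
Step 2: After the loop, n = 8 (final value).
Step 3: fns[3]() looks up n at call time and finds 8. This is the late binding gotcha. result = 8

The answer is 8.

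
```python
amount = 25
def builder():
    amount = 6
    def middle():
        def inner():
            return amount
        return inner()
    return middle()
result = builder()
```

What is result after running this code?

Step 1: builder() defines amount = 6. middle() and inner() have no local amount.
Step 2: inner() checks local (none), enclosing middle() (none), enclosing builder() and finds amount = 6.
Step 3: result = 6

The answer is 6.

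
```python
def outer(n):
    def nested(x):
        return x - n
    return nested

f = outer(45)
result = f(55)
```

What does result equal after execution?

Step 1: outer(45) creates a closure capturing n = 45.
Step 2: f(55) computes 55 - 45 = 10.
Step 3: result = 10

The answer is 10.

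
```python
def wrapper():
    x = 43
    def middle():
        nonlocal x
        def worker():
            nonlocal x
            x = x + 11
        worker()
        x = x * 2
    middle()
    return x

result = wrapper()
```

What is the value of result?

Step 1: x = 43.
Step 2: worker() adds 11: x = 43 + 11 = 54.
Step 3: middle() doubles: x = 54 * 2 = 108.
Step 4: result = 108

The answer is 108.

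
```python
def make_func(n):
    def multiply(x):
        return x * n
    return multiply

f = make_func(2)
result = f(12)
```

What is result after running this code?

Step 1: make_func(2) returns multiply closure with n = 2.
Step 2: f(12) computes 12 * 2 = 24.
Step 3: result = 24

The answer is 24.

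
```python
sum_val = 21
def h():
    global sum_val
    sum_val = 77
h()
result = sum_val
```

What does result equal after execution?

Step 1: sum_val = 21 globally.
Step 2: h() declares global sum_val and sets it to 77.
Step 3: After h(), global sum_val = 77. result = 77

The answer is 77.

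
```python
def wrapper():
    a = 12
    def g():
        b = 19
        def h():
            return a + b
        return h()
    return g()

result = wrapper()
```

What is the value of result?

Step 1: wrapper() defines a = 12. g() defines b = 19.
Step 2: h() accesses both from enclosing scopes: a = 12, b = 19.
Step 3: result = 12 + 19 = 31

The answer is 31.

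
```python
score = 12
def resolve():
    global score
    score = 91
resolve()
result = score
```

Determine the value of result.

Step 1: score = 12 globally.
Step 2: resolve() declares global score and sets it to 91.
Step 3: After resolve(), global score = 91. result = 91

The answer is 91.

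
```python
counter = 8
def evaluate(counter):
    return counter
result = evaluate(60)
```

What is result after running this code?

Step 1: Global counter = 8.
Step 2: evaluate(60) takes parameter counter = 60, which shadows the global.
Step 3: result = 60

The answer is 60.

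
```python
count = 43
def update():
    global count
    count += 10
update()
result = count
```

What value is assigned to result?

Step 1: count = 43 globally.
Step 2: update() modifies global count: count += 10 = 53.
Step 3: result = 53

The answer is 53.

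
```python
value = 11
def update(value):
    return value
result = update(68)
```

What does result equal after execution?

Step 1: Global value = 11.
Step 2: update(68) takes parameter value = 68, which shadows the global.
Step 3: result = 68

The answer is 68.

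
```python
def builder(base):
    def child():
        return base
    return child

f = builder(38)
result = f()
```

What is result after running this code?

Step 1: builder(38) creates closure capturing base = 38.
Step 2: f() returns the captured base = 38.
Step 3: result = 38

The answer is 38.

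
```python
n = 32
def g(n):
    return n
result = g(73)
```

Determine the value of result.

Step 1: Global n = 32.
Step 2: g(73) takes parameter n = 73, which shadows the global.
Step 3: result = 73

The answer is 73.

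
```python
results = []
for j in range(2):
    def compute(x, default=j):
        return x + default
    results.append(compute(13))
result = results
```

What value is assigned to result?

Step 1: Default argument default=j is evaluated at function definition time.
Step 2: Each iteration creates compute with default = current j value.
Step 3: compute(13) returns 13 + default. results = [13, 14]

The answer is [13, 14].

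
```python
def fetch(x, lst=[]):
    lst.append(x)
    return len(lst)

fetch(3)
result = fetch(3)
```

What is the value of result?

Step 1: Mutable default list persists between calls.
Step 2: First call: lst = [3], len = 1. Second call: lst = [3, 3], len = 2.
Step 3: result = 2

The answer is 2.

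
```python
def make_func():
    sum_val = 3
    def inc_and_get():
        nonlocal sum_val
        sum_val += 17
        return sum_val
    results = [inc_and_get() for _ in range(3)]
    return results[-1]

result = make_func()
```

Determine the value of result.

Step 1: sum_val = 3.
Step 2: Three calls to inc_and_get(), each adding 17.
Step 3: Last value = 3 + 17 * 3 = 54

The answer is 54.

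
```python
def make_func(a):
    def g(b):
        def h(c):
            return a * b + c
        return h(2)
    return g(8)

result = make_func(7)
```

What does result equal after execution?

Step 1: a = 7, b = 8, c = 2.
Step 2: h() computes a * b + c = 7 * 8 + 2 = 58.
Step 3: result = 58

The answer is 58.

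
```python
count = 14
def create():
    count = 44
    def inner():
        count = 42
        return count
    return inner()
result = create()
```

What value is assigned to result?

Step 1: Three scopes define count: global (14), create (44), inner (42).
Step 2: inner() has its own local count = 42, which shadows both enclosing and global.
Step 3: result = 42 (local wins in LEGB)

The answer is 42.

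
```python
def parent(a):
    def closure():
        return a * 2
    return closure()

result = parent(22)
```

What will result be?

Step 1: parent(22) binds parameter a = 22.
Step 2: closure() accesses a = 22 from enclosing scope.
Step 3: result = 22 * 2 = 44

The answer is 44.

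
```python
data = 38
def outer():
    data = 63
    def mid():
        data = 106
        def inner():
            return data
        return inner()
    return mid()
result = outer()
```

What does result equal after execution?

Step 1: Three levels of shadowing: global 38, outer 63, mid 106.
Step 2: inner() finds data = 106 in enclosing mid() scope.
Step 3: result = 106

The answer is 106.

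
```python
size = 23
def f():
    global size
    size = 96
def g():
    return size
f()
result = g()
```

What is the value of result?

Step 1: size = 23.
Step 2: f() sets global size = 96.
Step 3: g() reads global size = 96. result = 96

The answer is 96.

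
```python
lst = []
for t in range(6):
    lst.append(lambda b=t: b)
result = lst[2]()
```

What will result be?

Step 1: Default argument b=t captures t's value at each iteration.
Step 2: lst[2] captured b = 2 when t was 2.
Step 3: result = 2

The answer is 2.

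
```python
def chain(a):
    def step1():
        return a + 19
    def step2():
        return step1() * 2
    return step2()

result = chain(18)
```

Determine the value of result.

Step 1: chain(18) captures a = 18.
Step 2: step2() calls step1() which returns 18 + 19 = 37.
Step 3: step2() returns 37 * 2 = 74

The answer is 74.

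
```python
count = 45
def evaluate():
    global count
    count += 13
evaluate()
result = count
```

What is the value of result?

Step 1: count = 45 globally.
Step 2: evaluate() modifies global count: count += 13 = 58.
Step 3: result = 58

The answer is 58.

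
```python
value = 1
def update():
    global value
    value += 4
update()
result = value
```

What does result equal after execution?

Step 1: value = 1 globally.
Step 2: update() modifies global value: value += 4 = 5.
Step 3: result = 5

The answer is 5.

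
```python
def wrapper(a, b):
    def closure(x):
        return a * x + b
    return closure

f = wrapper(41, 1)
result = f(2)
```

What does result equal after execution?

Step 1: wrapper(41, 1) captures a = 41, b = 1.
Step 2: f(2) computes 41 * 2 + 1 = 83.
Step 3: result = 83

The answer is 83.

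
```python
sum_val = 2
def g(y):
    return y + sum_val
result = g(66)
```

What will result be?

Step 1: sum_val = 2 is defined globally.
Step 2: g(66) uses parameter y = 66 and looks up sum_val from global scope = 2.
Step 3: result = 66 + 2 = 68

The answer is 68.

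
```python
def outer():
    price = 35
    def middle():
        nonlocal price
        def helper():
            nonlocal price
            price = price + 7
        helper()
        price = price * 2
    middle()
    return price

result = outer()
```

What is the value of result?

Step 1: price = 35.
Step 2: helper() adds 7: price = 35 + 7 = 42.
Step 3: middle() doubles: price = 42 * 2 = 84.
Step 4: result = 84

The answer is 84.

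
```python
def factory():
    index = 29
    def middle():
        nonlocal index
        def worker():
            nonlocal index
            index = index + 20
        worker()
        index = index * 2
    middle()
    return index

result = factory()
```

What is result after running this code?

Step 1: index = 29.
Step 2: worker() adds 20: index = 29 + 20 = 49.
Step 3: middle() doubles: index = 49 * 2 = 98.
Step 4: result = 98

The answer is 98.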